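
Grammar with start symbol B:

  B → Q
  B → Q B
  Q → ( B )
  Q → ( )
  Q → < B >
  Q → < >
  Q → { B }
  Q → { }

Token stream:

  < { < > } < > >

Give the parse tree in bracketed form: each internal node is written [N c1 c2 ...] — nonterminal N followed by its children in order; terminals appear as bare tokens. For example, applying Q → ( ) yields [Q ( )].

[B [Q < [B [Q { [B [Q < >]] }] [B [Q < >]]] >]]

B
Q
< B >
< Q B >
< { B } B >
< { Q } B >
< { < > } B >
< { < > } Q >
< { < > } < > >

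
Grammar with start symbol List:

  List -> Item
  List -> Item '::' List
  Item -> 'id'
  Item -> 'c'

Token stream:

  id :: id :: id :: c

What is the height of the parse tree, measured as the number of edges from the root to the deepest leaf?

5

[List [Item id] :: [List [Item id] :: [List [Item id] :: [List [Item c]]]]]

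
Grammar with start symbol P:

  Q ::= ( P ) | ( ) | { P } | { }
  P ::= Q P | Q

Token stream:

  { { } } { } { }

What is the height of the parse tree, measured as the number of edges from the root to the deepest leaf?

4

[P [Q { [P [Q { }]] }] [P [Q { }] [P [Q { }]]]]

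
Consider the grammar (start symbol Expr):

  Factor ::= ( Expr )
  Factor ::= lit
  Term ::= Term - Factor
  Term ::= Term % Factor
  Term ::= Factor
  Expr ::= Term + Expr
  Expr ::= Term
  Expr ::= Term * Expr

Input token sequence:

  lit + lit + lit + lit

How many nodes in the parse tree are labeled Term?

4

[Expr [Term [Factor lit]] + [Expr [Term [Factor lit]] + [Expr [Term [Factor lit]] + [Expr [Term [Factor lit]]]]]]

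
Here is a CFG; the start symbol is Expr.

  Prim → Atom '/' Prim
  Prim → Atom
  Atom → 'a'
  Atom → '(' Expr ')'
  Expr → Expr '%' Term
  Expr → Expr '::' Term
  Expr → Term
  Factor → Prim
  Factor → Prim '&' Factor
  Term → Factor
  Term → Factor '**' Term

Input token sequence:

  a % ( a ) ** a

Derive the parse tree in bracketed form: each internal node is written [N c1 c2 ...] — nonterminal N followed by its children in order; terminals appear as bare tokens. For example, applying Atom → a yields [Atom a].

Expr
Expr % Term
Term % Term
Factor % Term
Prim % Term
Atom % Term
a % Term
a % Factor ** Term
a % Prim ** Term
a % Atom ** Term
a % ( Expr ) ** Term
a % ( Term ) ** Term
a % ( Factor ) ** Term
a % ( Prim ) ** Term
a % ( Atom ) ** Term
a % ( a ) ** Term
a % ( a ) ** Factor
a % ( a ) ** Prim
a % ( a ) ** Atom
a % ( a ) ** a

[Expr [Expr [Term [Factor [Prim [Atom a]]]]] % [Term [Factor [Prim [Atom ( [Expr [Term [Factor [Prim [Atom a]]]]] )]]] ** [Term [Factor [Prim [Atom a]]]]]]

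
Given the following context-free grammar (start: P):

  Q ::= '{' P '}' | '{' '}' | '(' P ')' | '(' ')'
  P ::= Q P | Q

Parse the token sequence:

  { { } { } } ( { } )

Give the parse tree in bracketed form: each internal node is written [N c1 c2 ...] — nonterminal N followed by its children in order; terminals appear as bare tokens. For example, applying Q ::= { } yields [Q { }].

[P [Q { [P [Q { }] [P [Q { }]]] }] [P [Q ( [P [Q { }]] )]]]

P
Q P
{ P } P
{ Q P } P
{ { } P } P
{ { } Q } P
{ { } { } } P
{ { } { } } Q
{ { } { } } ( P )
{ { } { } } ( Q )
{ { } { } } ( { } )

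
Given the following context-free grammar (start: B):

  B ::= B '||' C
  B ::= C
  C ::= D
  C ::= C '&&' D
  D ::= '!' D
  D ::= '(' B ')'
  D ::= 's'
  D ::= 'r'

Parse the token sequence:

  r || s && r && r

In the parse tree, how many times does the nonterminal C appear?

4

[B [B [C [D r]]] || [C [C [C [D s]] && [D r]] && [D r]]]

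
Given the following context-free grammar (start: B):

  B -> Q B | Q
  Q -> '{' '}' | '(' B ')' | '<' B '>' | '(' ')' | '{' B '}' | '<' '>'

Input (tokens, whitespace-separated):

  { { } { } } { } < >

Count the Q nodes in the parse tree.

[B [Q { [B [Q { }] [B [Q { }]]] }] [B [Q { }] [B [Q < >]]]]

5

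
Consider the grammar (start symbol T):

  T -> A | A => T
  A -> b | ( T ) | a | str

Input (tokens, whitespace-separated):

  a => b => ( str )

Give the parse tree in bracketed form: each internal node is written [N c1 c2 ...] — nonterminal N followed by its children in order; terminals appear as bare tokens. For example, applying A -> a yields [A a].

T
A => T
a => T
a => A => T
a => b => T
a => b => A
a => b => ( T )
a => b => ( A )
a => b => ( str )

[T [A a] => [T [A b] => [T [A ( [T [A str]] )]]]]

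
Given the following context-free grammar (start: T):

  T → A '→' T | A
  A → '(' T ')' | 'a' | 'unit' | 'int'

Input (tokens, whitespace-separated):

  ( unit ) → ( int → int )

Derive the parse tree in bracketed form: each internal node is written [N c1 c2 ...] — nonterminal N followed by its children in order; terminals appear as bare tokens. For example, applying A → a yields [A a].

[T [A ( [T [A unit]] )] → [T [A ( [T [A int] → [T [A int]]] )]]]

T
A → T
( T ) → T
( A ) → T
( unit ) → T
( unit ) → A
( unit ) → ( T )
( unit ) → ( A → T )
( unit ) → ( int → T )
( unit ) → ( int → A )
( unit ) → ( int → int )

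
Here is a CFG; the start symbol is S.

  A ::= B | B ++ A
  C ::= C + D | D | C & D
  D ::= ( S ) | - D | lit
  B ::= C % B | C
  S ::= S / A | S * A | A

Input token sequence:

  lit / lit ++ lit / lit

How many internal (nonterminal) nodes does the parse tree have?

[S [S [S [A [B [C [D lit]]]]] / [A [B [C [D lit]]] ++ [A [B [C [D lit]]]]]] / [A [B [C [D lit]]]]]

19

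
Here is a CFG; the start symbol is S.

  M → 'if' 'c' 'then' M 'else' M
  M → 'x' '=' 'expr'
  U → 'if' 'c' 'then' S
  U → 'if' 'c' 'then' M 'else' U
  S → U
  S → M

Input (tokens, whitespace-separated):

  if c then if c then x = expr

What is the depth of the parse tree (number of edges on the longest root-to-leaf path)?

6

[S [U if c then [S [U if c then [S [M x = expr]]]]]]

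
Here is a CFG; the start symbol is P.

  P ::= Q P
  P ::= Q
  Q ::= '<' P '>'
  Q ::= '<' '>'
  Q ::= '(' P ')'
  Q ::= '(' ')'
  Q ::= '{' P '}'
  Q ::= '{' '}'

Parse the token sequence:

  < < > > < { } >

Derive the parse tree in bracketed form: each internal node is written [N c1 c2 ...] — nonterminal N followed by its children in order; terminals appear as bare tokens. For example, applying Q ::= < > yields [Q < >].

P
Q P
< P > P
< Q > P
< < > > P
< < > > Q
< < > > < P >
< < > > < Q >
< < > > < { } >

[P [Q < [P [Q < >]] >] [P [Q < [P [Q { }]] >]]]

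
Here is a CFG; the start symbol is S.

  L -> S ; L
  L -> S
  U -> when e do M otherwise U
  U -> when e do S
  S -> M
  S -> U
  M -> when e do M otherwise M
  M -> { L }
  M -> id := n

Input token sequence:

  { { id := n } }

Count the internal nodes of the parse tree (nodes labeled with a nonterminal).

8

[S [M { [L [S [M { [L [S [M id := n]]] }]]] }]]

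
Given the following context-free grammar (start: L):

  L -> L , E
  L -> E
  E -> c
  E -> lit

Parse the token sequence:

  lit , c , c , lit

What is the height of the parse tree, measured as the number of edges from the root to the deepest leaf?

5

[L [L [L [L [E lit]] , [E c]] , [E c]] , [E lit]]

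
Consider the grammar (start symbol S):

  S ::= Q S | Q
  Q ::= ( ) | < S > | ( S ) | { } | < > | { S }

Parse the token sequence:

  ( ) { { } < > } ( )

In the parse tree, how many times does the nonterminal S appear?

[S [Q ( )] [S [Q { [S [Q { }] [S [Q < >]]] }] [S [Q ( )]]]]

5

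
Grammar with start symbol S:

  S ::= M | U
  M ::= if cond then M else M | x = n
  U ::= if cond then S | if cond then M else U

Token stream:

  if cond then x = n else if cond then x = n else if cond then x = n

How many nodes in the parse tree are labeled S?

[S [U if cond then [M x = n] else [U if cond then [M x = n] else [U if cond then [S [M x = n]]]]]]

2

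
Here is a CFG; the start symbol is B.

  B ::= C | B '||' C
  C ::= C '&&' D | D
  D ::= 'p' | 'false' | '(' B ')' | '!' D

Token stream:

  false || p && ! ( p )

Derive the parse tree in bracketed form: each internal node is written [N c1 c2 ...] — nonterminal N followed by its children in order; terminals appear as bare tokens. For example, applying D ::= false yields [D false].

[B [B [C [D false]]] || [C [C [D p]] && [D ! [D ( [B [C [D p]]] )]]]]

B
B || C
C || C
D || C
false || C
false || C && D
false || D && D
false || p && D
false || p && ! D
false || p && ! ( B )
false || p && ! ( C )
false || p && ! ( D )
false || p && ! ( p )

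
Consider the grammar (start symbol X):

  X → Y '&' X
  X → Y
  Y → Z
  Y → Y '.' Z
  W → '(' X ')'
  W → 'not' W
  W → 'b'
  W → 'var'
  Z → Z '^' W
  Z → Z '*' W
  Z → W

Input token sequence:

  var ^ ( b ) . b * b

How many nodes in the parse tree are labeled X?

[X [Y [Y [Z [Z [W var]] ^ [W ( [X [Y [Z [W b]]]] )]]] . [Z [Z [W b]] * [W b]]]]

2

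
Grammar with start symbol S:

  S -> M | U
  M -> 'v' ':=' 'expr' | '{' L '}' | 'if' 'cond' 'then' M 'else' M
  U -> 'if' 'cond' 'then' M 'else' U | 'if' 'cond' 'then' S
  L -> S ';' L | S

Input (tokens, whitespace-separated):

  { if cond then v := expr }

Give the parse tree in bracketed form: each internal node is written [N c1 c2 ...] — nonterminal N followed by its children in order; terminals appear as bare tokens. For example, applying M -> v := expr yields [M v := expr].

[S [M { [L [S [U if cond then [S [M v := expr]]]]] }]]

S
M
{ L }
{ S }
{ U }
{ if cond then S }
{ if cond then M }
{ if cond then v := expr }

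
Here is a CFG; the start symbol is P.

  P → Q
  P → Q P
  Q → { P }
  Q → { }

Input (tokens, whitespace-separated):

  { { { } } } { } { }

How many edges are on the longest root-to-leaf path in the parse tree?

6

[P [Q { [P [Q { [P [Q { }]] }]] }] [P [Q { }] [P [Q { }]]]]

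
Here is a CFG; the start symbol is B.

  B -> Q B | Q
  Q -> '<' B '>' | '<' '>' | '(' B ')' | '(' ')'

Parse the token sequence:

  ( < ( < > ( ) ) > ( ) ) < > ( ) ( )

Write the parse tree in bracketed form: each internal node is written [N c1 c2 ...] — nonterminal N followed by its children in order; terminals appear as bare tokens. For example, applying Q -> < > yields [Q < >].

B
Q B
( B ) B
( Q B ) B
( < B > B ) B
( < Q > B ) B
( < ( B ) > B ) B
( < ( Q B ) > B ) B
( < ( < > B ) > B ) B
( < ( < > Q ) > B ) B
( < ( < > ( ) ) > B ) B
( < ( < > ( ) ) > Q ) B
( < ( < > ( ) ) > ( ) ) B
( < ( < > ( ) ) > ( ) ) Q B
( < ( < > ( ) ) > ( ) ) < > B
( < ( < > ( ) ) > ( ) ) < > Q B
( < ( < > ( ) ) > ( ) ) < > ( ) B
( < ( < > ( ) ) > ( ) ) < > ( ) Q
( < ( < > ( ) ) > ( ) ) < > ( ) ( )

[B [Q ( [B [Q < [B [Q ( [B [Q < >] [B [Q ( )]]] )]] >] [B [Q ( )]]] )] [B [Q < >] [B [Q ( )] [B [Q ( )]]]]]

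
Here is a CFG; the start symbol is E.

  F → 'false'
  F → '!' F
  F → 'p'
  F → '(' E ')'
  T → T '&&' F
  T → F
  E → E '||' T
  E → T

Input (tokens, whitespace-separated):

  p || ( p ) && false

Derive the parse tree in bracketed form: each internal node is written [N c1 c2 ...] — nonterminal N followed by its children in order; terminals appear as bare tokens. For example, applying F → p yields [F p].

E
E || T
T || T
F || T
p || T
p || T && F
p || F && F
p || ( E ) && F
p || ( T ) && F
p || ( F ) && F
p || ( p ) && F
p || ( p ) && false

[E [E [T [F p]]] || [T [T [F ( [E [T [F p]]] )]] && [F false]]]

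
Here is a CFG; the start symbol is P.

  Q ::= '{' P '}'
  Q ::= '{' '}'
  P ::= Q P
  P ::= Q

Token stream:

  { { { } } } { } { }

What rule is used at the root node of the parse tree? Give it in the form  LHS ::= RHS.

[P [Q { [P [Q { [P [Q { }]] }]] }] [P [Q { }] [P [Q { }]]]]

P ::= Q P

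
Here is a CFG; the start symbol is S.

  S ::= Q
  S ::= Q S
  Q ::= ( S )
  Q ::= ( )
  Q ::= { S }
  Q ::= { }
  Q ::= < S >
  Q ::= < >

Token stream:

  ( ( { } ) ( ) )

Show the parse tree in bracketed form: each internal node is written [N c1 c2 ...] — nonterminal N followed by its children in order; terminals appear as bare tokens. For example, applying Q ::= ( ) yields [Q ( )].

[S [Q ( [S [Q ( [S [Q { }]] )] [S [Q ( )]]] )]]

S
Q
( S )
( Q S )
( ( S ) S )
( ( Q ) S )
( ( { } ) S )
( ( { } ) Q )
( ( { } ) ( ) )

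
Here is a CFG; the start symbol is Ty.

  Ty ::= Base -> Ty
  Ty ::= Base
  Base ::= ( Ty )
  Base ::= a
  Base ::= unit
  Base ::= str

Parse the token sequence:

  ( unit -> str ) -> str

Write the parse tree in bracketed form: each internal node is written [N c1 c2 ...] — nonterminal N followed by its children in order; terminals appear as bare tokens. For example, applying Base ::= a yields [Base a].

[Ty [Base ( [Ty [Base unit] -> [Ty [Base str]]] )] -> [Ty [Base str]]]

Ty
Base -> Ty
( Ty ) -> Ty
( Base -> Ty ) -> Ty
( unit -> Ty ) -> Ty
( unit -> Base ) -> Ty
( unit -> str ) -> Ty
( unit -> str ) -> Base
( unit -> str ) -> str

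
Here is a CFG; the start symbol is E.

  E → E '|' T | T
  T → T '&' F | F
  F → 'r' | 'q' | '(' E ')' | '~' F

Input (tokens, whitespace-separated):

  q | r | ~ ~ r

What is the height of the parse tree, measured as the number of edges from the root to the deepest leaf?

[E [E [E [T [F q]]] | [T [F r]]] | [T [F ~ [F ~ [F r]]]]]

5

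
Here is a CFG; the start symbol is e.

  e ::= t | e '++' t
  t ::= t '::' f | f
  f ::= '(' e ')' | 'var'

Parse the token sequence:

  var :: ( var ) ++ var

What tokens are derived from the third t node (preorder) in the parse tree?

var

[e [e [t [t [f var]] :: [f ( [e [t [f var]]] )]]] ++ [t [f var]]]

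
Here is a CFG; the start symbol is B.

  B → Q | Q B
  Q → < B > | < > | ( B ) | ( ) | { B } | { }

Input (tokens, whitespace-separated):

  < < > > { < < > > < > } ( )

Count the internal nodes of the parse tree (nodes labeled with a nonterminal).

14

[B [Q < [B [Q < >]] >] [B [Q { [B [Q < [B [Q < >]] >] [B [Q < >]]] }] [B [Q ( )]]]]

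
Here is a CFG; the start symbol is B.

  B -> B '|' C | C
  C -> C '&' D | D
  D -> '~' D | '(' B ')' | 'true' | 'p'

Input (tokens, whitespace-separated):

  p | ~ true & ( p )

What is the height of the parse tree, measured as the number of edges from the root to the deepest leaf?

[B [B [C [D p]]] | [C [C [D ~ [D true]]] & [D ( [B [C [D p]]] )]]]

6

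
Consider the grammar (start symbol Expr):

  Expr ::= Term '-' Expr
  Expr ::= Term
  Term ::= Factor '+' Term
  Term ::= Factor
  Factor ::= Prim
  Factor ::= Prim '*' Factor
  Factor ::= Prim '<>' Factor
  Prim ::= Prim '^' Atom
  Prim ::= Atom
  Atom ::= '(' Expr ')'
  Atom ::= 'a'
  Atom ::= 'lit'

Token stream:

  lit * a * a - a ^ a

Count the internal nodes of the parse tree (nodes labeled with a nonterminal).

[Expr [Term [Factor [Prim [Atom lit]] * [Factor [Prim [Atom a]] * [Factor [Prim [Atom a]]]]]] - [Expr [Term [Factor [Prim [Prim [Atom a]] ^ [Atom a]]]]]]

18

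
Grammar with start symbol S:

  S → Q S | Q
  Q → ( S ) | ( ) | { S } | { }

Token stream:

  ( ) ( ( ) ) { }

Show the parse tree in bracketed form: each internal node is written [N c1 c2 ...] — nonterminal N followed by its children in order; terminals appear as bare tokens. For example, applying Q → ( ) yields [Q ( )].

[S [Q ( )] [S [Q ( [S [Q ( )]] )] [S [Q { }]]]]

S
Q S
( ) S
( ) Q S
( ) ( S ) S
( ) ( Q ) S
( ) ( ( ) ) S
( ) ( ( ) ) Q
( ) ( ( ) ) { }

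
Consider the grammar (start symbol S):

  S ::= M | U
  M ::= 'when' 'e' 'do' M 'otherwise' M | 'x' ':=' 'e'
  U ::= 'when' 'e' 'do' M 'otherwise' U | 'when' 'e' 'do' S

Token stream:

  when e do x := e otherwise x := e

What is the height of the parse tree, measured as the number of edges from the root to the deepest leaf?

3

[S [M when e do [M x := e] otherwise [M x := e]]]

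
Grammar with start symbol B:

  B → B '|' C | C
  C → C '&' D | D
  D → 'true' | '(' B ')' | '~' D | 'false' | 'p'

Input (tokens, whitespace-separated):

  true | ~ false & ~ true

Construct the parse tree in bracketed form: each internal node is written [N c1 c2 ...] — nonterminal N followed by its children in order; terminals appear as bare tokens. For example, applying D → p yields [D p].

B
B | C
C | C
D | C
true | C
true | C & D
true | D & D
true | ~ D & D
true | ~ false & D
true | ~ false & ~ D
true | ~ false & ~ true

[B [B [C [D true]]] | [C [C [D ~ [D false]]] & [D ~ [D true]]]]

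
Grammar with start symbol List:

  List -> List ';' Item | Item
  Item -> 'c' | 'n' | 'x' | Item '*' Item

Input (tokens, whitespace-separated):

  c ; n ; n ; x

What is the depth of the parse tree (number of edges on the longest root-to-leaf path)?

[List [List [List [List [Item c]] ; [Item n]] ; [Item n]] ; [Item x]]

5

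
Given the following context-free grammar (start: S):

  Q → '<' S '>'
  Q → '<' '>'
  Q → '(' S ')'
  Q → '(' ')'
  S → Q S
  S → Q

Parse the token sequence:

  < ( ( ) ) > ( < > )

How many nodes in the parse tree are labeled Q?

5

[S [Q < [S [Q ( [S [Q ( )]] )]] >] [S [Q ( [S [Q < >]] )]]]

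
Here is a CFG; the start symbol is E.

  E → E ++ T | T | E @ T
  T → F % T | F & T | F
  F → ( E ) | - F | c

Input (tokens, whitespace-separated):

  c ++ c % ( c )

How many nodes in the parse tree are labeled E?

3

[E [E [T [F c]]] ++ [T [F c] % [T [F ( [E [T [F c]]] )]]]]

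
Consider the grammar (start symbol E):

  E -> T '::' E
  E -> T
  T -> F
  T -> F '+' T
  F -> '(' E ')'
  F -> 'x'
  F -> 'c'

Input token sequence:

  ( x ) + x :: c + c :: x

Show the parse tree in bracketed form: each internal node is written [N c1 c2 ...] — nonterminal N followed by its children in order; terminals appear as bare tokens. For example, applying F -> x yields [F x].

[E [T [F ( [E [T [F x]]] )] + [T [F x]]] :: [E [T [F c] + [T [F c]]] :: [E [T [F x]]]]]

E
T :: E
F + T :: E
( E ) + T :: E
( T ) + T :: E
( F ) + T :: E
( x ) + T :: E
( x ) + F :: E
( x ) + x :: E
( x ) + x :: T :: E
( x ) + x :: F + T :: E
( x ) + x :: c + T :: E
( x ) + x :: c + F :: E
( x ) + x :: c + c :: E
( x ) + x :: c + c :: T
( x ) + x :: c + c :: F
( x ) + x :: c + c :: x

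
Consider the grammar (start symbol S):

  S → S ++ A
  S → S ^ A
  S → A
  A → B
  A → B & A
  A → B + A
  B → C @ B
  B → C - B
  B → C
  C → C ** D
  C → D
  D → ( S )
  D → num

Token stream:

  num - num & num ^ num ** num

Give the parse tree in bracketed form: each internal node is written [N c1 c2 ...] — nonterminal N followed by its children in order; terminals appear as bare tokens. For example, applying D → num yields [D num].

S
S ^ A
A ^ A
B & A ^ A
C - B & A ^ A
D - B & A ^ A
num - B & A ^ A
num - C & A ^ A
num - D & A ^ A
num - num & A ^ A
num - num & B ^ A
num - num & C ^ A
num - num & D ^ A
num - num & num ^ A
num - num & num ^ B
num - num & num ^ C
num - num & num ^ C ** D
num - num & num ^ D ** D
num - num & num ^ num ** D
num - num & num ^ num ** num

[S [S [A [B [C [D num]] - [B [C [D num]]]] & [A [B [C [D num]]]]]] ^ [A [B [C [C [D num]] ** [D num]]]]]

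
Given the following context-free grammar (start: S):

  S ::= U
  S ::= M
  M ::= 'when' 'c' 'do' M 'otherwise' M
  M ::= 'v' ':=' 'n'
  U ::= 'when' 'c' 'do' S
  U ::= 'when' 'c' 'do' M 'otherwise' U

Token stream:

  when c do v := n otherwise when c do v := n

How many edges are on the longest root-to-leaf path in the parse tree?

[S [U when c do [M v := n] otherwise [U when c do [S [M v := n]]]]]

5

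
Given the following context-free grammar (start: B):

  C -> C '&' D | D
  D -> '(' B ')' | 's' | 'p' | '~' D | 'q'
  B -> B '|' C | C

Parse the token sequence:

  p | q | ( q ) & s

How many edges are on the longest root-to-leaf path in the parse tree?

[B [B [B [C [D p]]] | [C [D q]]] | [C [C [D ( [B [C [D q]]] )]] & [D s]]]

7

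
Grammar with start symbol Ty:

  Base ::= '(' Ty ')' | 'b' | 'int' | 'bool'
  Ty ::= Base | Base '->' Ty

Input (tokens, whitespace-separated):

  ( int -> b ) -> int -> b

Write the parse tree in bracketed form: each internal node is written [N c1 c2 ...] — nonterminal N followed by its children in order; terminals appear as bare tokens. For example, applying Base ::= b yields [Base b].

Ty
Base -> Ty
( Ty ) -> Ty
( Base -> Ty ) -> Ty
( int -> Ty ) -> Ty
( int -> Base ) -> Ty
( int -> b ) -> Ty
( int -> b ) -> Base -> Ty
( int -> b ) -> int -> Ty
( int -> b ) -> int -> Base
( int -> b ) -> int -> b

[Ty [Base ( [Ty [Base int] -> [Ty [Base b]]] )] -> [Ty [Base int] -> [Ty [Base b]]]]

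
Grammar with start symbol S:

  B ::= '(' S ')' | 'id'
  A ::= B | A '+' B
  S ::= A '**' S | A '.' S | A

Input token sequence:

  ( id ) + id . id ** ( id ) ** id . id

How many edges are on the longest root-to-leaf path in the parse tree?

8

[S [A [A [B ( [S [A [B id]]] )]] + [B id]] . [S [A [B id]] ** [S [A [B ( [S [A [B id]]] )]] ** [S [A [B id]] . [S [A [B id]]]]]]]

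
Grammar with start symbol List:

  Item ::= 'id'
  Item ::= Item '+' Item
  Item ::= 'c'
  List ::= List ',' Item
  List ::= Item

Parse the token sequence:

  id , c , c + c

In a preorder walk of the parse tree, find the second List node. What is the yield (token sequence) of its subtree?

[List [List [List [Item id]] , [Item c]] , [Item [Item c] + [Item c]]]

id , c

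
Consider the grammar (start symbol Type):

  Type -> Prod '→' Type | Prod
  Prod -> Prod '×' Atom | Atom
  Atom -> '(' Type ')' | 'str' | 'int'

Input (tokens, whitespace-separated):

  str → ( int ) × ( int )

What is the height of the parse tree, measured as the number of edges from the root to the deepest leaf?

[Type [Prod [Atom str]] → [Type [Prod [Prod [Atom ( [Type [Prod [Atom int]]] )]] × [Atom ( [Type [Prod [Atom int]]] )]]]]

8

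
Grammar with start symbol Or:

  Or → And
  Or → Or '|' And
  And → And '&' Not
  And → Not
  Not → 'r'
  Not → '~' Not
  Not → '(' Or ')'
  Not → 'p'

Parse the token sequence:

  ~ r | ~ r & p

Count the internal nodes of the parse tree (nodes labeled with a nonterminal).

[Or [Or [And [Not ~ [Not r]]]] | [And [And [Not ~ [Not r]]] & [Not p]]]

10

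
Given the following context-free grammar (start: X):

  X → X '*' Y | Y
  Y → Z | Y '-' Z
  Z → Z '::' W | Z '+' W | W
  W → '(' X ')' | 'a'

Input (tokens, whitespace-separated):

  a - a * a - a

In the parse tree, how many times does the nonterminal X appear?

[X [X [Y [Y [Z [W a]]] - [Z [W a]]]] * [Y [Y [Z [W a]]] - [Z [W a]]]]

2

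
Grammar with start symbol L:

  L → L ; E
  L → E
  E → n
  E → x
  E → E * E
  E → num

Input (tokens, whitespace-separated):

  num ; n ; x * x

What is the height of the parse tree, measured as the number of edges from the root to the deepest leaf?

[L [L [L [E num]] ; [E n]] ; [E [E x] * [E x]]]

4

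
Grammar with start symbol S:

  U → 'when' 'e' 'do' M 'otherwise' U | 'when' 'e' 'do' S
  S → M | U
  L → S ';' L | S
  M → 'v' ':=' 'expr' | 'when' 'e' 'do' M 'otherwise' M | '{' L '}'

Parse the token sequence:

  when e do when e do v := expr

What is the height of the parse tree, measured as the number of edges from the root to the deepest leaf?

[S [U when e do [S [U when e do [S [M v := expr]]]]]]

6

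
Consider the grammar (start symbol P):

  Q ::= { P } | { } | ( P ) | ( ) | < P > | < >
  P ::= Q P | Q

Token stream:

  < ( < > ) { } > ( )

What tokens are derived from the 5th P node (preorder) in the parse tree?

[P [Q < [P [Q ( [P [Q < >]] )] [P [Q { }]]] >] [P [Q ( )]]]

( )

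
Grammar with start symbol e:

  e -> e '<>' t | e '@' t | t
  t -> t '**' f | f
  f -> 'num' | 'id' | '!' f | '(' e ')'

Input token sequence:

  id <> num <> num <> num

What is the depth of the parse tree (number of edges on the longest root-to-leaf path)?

6

[e [e [e [e [t [f id]]] <> [t [f num]]] <> [t [f num]]] <> [t [f num]]]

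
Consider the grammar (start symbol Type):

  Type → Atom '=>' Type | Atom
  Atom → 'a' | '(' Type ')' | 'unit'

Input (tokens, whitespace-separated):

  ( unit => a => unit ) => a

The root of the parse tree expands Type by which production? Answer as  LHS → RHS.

[Type [Atom ( [Type [Atom unit] => [Type [Atom a] => [Type [Atom unit]]]] )] => [Type [Atom a]]]

Type → Atom '=>' Type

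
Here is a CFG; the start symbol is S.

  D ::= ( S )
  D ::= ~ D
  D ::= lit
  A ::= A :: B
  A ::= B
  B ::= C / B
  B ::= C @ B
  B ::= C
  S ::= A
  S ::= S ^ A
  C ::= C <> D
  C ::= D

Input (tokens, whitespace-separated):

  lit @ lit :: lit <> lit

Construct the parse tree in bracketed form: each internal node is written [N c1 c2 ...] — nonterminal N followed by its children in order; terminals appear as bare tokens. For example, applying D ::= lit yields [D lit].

[S [A [A [B [C [D lit]] @ [B [C [D lit]]]]] :: [B [C [C [D lit]] <> [D lit]]]]]

S
A
A :: B
B :: B
C @ B :: B
D @ B :: B
lit @ B :: B
lit @ C :: B
lit @ D :: B
lit @ lit :: B
lit @ lit :: C
lit @ lit :: C <> D
lit @ lit :: D <> D
lit @ lit :: lit <> D
lit @ lit :: lit <> lit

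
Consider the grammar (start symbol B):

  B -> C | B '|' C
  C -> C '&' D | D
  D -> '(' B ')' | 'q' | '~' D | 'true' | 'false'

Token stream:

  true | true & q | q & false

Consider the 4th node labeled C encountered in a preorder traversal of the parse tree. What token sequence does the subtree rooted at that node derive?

[B [B [B [C [D true]]] | [C [C [D true]] & [D q]]] | [C [C [D q]] & [D false]]]

q & false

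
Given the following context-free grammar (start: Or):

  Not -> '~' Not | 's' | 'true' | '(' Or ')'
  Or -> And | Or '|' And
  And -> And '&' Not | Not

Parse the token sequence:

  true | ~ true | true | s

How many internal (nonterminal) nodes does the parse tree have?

13

[Or [Or [Or [Or [And [Not true]]] | [And [Not ~ [Not true]]]] | [And [Not true]]] | [And [Not s]]]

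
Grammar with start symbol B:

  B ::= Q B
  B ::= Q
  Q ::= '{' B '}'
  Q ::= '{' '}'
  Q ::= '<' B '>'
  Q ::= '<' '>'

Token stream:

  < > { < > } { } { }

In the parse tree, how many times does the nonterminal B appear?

5

[B [Q < >] [B [Q { [B [Q < >]] }] [B [Q { }] [B [Q { }]]]]]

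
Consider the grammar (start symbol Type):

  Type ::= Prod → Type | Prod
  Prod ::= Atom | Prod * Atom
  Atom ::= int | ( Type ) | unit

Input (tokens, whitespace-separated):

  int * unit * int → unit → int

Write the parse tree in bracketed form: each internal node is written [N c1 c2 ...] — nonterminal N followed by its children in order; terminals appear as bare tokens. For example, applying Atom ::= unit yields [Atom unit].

[Type [Prod [Prod [Prod [Atom int]] * [Atom unit]] * [Atom int]] → [Type [Prod [Atom unit]] → [Type [Prod [Atom int]]]]]

Type
Prod → Type
Prod * Atom → Type
Prod * Atom * Atom → Type
Atom * Atom * Atom → Type
int * Atom * Atom → Type
int * unit * Atom → Type
int * unit * int → Type
int * unit * int → Prod → Type
int * unit * int → Atom → Type
int * unit * int → unit → Type
int * unit * int → unit → Prod
int * unit * int → unit → Atom
int * unit * int → unit → int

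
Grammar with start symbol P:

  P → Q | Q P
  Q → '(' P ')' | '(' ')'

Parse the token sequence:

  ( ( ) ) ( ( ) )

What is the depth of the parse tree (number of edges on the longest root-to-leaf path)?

5

[P [Q ( [P [Q ( )]] )] [P [Q ( [P [Q ( )]] )]]]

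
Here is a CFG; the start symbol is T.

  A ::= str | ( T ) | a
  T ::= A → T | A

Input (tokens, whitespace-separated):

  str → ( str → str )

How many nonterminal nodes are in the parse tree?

8

[T [A str] → [T [A ( [T [A str] → [T [A str]]] )]]]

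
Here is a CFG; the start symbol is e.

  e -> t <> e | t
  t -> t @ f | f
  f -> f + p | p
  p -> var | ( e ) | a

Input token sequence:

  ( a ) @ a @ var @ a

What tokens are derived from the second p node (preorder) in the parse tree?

[e [t [t [t [t [f [p ( [e [t [f [p a]]]] )]]] @ [f [p a]]] @ [f [p var]]] @ [f [p a]]]]

a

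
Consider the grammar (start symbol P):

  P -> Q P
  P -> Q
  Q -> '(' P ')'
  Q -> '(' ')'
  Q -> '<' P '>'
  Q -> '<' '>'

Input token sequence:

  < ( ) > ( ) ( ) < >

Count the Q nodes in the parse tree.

[P [Q < [P [Q ( )]] >] [P [Q ( )] [P [Q ( )] [P [Q < >]]]]]

5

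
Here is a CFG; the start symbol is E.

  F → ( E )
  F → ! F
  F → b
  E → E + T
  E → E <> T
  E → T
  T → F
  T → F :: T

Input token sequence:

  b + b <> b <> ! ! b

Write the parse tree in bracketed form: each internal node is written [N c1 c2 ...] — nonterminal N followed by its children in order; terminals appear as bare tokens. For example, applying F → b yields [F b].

[E [E [E [E [T [F b]]] + [T [F b]]] <> [T [F b]]] <> [T [F ! [F ! [F b]]]]]

E
E <> T
E <> T <> T
E + T <> T <> T
T + T <> T <> T
F + T <> T <> T
b + T <> T <> T
b + F <> T <> T
b + b <> T <> T
b + b <> F <> T
b + b <> b <> T
b + b <> b <> F
b + b <> b <> ! F
b + b <> b <> ! ! F
b + b <> b <> ! ! b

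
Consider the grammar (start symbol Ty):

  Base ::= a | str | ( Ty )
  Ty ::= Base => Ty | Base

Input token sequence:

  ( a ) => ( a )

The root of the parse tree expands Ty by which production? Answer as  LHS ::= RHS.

Ty ::= Base => Ty

[Ty [Base ( [Ty [Base a]] )] => [Ty [Base ( [Ty [Base a]] )]]]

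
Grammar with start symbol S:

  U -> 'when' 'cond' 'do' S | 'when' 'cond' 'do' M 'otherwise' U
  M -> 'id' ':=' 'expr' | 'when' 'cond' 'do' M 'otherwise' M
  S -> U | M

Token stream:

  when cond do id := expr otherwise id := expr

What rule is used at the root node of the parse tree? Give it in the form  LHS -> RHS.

[S [M when cond do [M id := expr] otherwise [M id := expr]]]

S -> M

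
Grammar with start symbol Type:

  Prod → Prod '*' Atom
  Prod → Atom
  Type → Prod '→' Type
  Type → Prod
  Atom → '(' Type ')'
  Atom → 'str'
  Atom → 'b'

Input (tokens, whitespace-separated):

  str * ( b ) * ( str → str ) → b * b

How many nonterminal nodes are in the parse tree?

21

[Type [Prod [Prod [Prod [Atom str]] * [Atom ( [Type [Prod [Atom b]]] )]] * [Atom ( [Type [Prod [Atom str]] → [Type [Prod [Atom str]]]] )]] → [Type [Prod [Prod [Atom b]] * [Atom b]]]]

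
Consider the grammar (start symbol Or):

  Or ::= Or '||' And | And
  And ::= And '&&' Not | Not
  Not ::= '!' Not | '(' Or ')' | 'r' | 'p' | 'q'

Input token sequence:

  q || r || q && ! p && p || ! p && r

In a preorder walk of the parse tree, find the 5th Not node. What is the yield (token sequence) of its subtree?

[Or [Or [Or [Or [And [Not q]]] || [And [Not r]]] || [And [And [And [Not q]] && [Not ! [Not p]]] && [Not p]]] || [And [And [Not ! [Not p]]] && [Not r]]]

p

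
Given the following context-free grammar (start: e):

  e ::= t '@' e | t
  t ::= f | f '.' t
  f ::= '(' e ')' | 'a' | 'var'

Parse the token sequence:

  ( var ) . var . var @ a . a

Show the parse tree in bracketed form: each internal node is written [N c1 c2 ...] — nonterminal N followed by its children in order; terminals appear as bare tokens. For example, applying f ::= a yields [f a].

[e [t [f ( [e [t [f var]]] )] . [t [f var] . [t [f var]]]] @ [e [t [f a] . [t [f a]]]]]

e
t @ e
f . t @ e
( e ) . t @ e
( t ) . t @ e
( f ) . t @ e
( var ) . t @ e
( var ) . f . t @ e
( var ) . var . t @ e
( var ) . var . f @ e
( var ) . var . var @ e
( var ) . var . var @ t
( var ) . var . var @ f . t
( var ) . var . var @ a . t
( var ) . var . var @ a . f
( var ) . var . var @ a . a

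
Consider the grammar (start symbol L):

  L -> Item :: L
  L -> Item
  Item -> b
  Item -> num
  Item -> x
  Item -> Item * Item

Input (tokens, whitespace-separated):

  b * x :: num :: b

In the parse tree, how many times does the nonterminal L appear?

[L [Item [Item b] * [Item x]] :: [L [Item num] :: [L [Item b]]]]

3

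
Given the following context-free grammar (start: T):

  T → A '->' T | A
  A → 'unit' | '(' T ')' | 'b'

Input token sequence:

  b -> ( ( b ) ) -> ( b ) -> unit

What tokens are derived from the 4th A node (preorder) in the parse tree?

b

[T [A b] -> [T [A ( [T [A ( [T [A b]] )]] )] -> [T [A ( [T [A b]] )] -> [T [A unit]]]]]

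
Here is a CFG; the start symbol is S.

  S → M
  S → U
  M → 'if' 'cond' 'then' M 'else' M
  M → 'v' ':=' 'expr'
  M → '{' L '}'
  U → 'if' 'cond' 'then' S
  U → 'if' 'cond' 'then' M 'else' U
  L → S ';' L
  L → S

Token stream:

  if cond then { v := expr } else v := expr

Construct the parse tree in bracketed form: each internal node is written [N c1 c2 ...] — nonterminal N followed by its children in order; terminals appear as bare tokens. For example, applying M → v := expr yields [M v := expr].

[S [M if cond then [M { [L [S [M v := expr]]] }] else [M v := expr]]]

S
M
if cond then M else M
if cond then { L } else M
if cond then { S } else M
if cond then { M } else M
if cond then { v := expr } else M
if cond then { v := expr } else v := expr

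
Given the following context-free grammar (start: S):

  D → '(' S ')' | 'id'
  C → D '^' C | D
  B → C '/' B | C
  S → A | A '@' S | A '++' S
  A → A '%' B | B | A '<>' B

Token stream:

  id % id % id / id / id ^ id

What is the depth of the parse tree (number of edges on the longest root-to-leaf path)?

[S [A [A [A [B [C [D id]]]] % [B [C [D id]]]] % [B [C [D id]] / [B [C [D id]] / [B [C [D id] ^ [C [D id]]]]]]]]

8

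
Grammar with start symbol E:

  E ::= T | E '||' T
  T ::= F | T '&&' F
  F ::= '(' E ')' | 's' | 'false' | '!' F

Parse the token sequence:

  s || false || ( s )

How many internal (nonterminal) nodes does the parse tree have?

[E [E [E [T [F s]]] || [T [F false]]] || [T [F ( [E [T [F s]]] )]]]

12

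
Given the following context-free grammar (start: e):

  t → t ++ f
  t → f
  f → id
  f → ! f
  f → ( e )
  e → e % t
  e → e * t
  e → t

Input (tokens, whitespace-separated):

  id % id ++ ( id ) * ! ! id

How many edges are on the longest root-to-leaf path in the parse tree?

7

[e [e [e [t [f id]]] % [t [t [f id]] ++ [f ( [e [t [f id]]] )]]] * [t [f ! [f ! [f id]]]]]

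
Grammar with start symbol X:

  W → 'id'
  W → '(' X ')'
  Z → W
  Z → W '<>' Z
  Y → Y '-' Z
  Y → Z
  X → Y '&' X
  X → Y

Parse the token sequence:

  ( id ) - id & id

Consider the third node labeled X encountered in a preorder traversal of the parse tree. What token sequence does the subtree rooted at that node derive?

id

[X [Y [Y [Z [W ( [X [Y [Z [W id]]]] )]]] - [Z [W id]]] & [X [Y [Z [W id]]]]]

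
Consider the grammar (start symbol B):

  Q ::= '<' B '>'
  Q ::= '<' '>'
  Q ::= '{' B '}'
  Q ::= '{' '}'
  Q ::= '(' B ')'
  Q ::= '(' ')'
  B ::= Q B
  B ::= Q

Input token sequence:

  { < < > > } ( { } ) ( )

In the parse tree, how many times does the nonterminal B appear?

6

[B [Q { [B [Q < [B [Q < >]] >]] }] [B [Q ( [B [Q { }]] )] [B [Q ( )]]]]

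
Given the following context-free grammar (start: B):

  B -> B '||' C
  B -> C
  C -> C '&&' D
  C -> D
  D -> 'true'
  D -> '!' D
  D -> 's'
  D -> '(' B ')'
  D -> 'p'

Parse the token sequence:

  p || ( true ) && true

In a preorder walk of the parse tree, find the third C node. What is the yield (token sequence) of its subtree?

( true )

[B [B [C [D p]]] || [C [C [D ( [B [C [D true]]] )]] && [D true]]]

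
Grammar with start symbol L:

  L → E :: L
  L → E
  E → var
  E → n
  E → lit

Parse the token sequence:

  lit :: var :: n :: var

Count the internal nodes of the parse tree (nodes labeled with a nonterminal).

[L [E lit] :: [L [E var] :: [L [E n] :: [L [E var]]]]]

8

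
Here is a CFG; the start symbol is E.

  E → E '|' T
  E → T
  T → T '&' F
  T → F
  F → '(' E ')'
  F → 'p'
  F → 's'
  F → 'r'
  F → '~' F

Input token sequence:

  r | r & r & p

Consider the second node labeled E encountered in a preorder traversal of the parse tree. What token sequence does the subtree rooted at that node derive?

[E [E [T [F r]]] | [T [T [T [F r]] & [F r]] & [F p]]]

r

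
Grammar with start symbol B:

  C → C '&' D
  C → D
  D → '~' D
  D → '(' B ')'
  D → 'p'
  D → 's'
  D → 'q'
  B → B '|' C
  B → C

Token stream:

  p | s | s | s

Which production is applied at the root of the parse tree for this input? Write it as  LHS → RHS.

B → B '|' C

[B [B [B [B [C [D p]]] | [C [D s]]] | [C [D s]]] | [C [D s]]]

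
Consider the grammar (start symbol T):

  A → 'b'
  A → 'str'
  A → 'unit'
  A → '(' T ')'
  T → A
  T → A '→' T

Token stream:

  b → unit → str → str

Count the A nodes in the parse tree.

4

[T [A b] → [T [A unit] → [T [A str] → [T [A str]]]]]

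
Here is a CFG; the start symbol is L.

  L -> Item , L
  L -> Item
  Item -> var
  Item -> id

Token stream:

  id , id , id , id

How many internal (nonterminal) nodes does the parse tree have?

[L [Item id] , [L [Item id] , [L [Item id] , [L [Item id]]]]]

8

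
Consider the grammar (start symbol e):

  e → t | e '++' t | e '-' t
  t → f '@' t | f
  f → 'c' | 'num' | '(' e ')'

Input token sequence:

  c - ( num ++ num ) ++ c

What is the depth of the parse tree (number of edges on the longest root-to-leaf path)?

[e [e [e [t [f c]]] - [t [f ( [e [e [t [f num]]] ++ [t [f num]]] )]]] ++ [t [f c]]]

8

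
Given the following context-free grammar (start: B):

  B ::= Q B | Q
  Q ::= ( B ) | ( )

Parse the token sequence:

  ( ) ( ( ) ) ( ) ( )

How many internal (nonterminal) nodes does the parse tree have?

10

[B [Q ( )] [B [Q ( [B [Q ( )]] )] [B [Q ( )] [B [Q ( )]]]]]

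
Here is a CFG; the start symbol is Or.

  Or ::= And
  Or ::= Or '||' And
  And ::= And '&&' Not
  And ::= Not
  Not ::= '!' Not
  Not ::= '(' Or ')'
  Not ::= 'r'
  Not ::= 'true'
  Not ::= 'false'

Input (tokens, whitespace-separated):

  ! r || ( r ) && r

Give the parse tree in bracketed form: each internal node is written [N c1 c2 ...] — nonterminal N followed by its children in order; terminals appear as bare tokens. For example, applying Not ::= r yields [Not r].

[Or [Or [And [Not ! [Not r]]]] || [And [And [Not ( [Or [And [Not r]]] )]] && [Not r]]]

Or
Or || And
And || And
Not || And
! Not || And
! r || And
! r || And && Not
! r || Not && Not
! r || ( Or ) && Not
! r || ( And ) && Not
! r || ( Not ) && Not
! r || ( r ) && Not
! r || ( r ) && r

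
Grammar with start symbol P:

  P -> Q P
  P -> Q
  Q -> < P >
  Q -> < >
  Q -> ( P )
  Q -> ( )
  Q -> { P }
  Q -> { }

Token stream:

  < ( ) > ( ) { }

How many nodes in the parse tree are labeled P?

4

[P [Q < [P [Q ( )]] >] [P [Q ( )] [P [Q { }]]]]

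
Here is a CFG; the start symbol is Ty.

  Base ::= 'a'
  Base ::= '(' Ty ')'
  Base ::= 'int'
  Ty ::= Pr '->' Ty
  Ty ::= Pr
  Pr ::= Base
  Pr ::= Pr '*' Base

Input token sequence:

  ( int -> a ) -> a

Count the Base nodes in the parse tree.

4

[Ty [Pr [Base ( [Ty [Pr [Base int]] -> [Ty [Pr [Base a]]]] )]] -> [Ty [Pr [Base a]]]]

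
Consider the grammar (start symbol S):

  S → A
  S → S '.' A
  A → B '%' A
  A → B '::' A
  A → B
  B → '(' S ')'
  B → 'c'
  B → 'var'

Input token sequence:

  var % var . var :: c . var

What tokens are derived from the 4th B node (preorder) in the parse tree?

[S [S [S [A [B var] % [A [B var]]]] . [A [B var] :: [A [B c]]]] . [A [B var]]]

c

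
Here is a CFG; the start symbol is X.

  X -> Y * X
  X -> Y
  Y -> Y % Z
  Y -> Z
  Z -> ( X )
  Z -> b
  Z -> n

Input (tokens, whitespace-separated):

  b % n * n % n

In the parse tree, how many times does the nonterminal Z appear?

4

[X [Y [Y [Z b]] % [Z n]] * [X [Y [Y [Z n]] % [Z n]]]]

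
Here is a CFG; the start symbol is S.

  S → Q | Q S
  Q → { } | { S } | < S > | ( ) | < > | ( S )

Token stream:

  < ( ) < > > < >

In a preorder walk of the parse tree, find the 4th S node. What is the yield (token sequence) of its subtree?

< >

[S [Q < [S [Q ( )] [S [Q < >]]] >] [S [Q < >]]]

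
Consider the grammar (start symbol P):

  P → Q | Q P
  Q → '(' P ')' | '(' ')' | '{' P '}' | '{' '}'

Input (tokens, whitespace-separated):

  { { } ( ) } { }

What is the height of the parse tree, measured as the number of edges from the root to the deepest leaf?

[P [Q { [P [Q { }] [P [Q ( )]]] }] [P [Q { }]]]

5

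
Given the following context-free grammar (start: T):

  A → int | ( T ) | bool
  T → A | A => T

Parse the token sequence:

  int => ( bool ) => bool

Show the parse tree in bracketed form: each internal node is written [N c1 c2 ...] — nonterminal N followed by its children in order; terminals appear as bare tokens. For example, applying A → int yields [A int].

T
A => T
int => T
int => A => T
int => ( T ) => T
int => ( A ) => T
int => ( bool ) => T
int => ( bool ) => A
int => ( bool ) => bool

[T [A int] => [T [A ( [T [A bool]] )] => [T [A bool]]]]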